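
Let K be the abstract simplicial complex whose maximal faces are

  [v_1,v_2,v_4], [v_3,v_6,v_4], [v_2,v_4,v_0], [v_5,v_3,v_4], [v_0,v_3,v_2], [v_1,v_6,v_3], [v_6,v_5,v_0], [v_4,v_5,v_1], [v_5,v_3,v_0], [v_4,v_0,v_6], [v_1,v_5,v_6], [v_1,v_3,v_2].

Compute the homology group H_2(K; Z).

H_2 ≅ 0.

K has 7 vertices, 18 edges, 12 triangles.
rank ∂_2 = 12, rank ∂_3 = 0 ⇒ b_2 = 12 − 12 − 0 = 0. So H_2 ≅ 0.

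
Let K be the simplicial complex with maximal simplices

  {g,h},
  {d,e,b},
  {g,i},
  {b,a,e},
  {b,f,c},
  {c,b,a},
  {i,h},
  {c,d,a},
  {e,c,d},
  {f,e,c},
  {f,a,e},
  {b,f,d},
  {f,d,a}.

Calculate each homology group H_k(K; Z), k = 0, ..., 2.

K has 9 vertices, 18 edges, 10 triangles.
rank ∂_0 = 0, rank ∂_1 = 7 ⇒ b_0 = 9 − 0 − 7 = 2; all invariant factors of ∂_1 are 1 so no torsion. So H_0 = Z^2.
rank ∂_1 = 7, rank ∂_2 = 10 ⇒ b_1 = 18 − 7 − 10 = 1; ∂_2 has invariant factor(s) [2] giving torsion. So H_1 = Z ⊕ Z/2Z.
rank ∂_2 = 10, rank ∂_3 = 0 ⇒ b_2 = 10 − 10 − 0 = 0. So H_2 = 0.

H_0 ≅ Z^2,  H_1 ≅ Z ⊕ Z/2Z,  H_2 = 0.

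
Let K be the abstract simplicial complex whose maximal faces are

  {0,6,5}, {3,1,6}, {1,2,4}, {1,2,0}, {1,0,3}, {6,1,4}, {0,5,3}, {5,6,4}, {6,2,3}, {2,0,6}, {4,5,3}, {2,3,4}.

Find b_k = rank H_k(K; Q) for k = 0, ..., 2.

b_0 = 1, b_1 = 0, b_2 = 0.

Order the vertices as 0 < 1 < 2 < 3 < 4 < 5 < 6. Listing each simplex with vertices in this order, K has dimension 2 with simplices:

  0-simplices (7): [0], [1], [2], [3], [4], [5], [6]
  1-simplices (18): [0,1], [0,2], [0,3], [0,5], [0,6], [1,2], [1,3], [1,4], [1,6], [2,3], [2,4], [2,6], [3,4], [3,5], [3,6], [4,5], [4,6], [5,6]
  2-simplices (12): [0,1,2], [0,1,3], [0,2,6], [0,3,5], [0,5,6], [1,2,4], [1,3,6], [1,4,6], [2,3,4], [2,3,6], [3,4,5], [4,5,6]

so the chain groups are C_0 ≅ Z^7, C_1 ≅ Z^18, C_2 ≅ Z^12.

∂_1: C_1 → C_0 sends each edge [p,q] (with p < q) to q − p. For instance
  ∂[0,6] = [6] − [0].
The 7×18 boundary matrix has rank 6 and Smith normal form diag(1,1,1,1,1,1).

Boundary ∂_2: C_2 → C_1 maps a triangle to the signed sum of its edges. For instance
  ∂[0,2,6] = [2,6] − [0,6] + [0,2],
  ∂[0,1,3] = [1,3] − [0,3] + [0,1].
The 18×12 boundary matrix has rank 12 and Smith normal form diag(1,1,1,1,1,1,1,1,1,1,1,2).

Computing H_k = (kernel of ∂_k) / (image of ∂_{k+1}):

  H_0: rank C_0 − rank ∂_1 = 7 − 6 = 1, and the invariant factors of ∂_1 are all 1, so H_0 ≅ Z.
  H_1: rank ker ∂_1 − rank ∂_2 = (18 − 6) − 12 = 0, and ∂_2 has invariant factor 2 > 1, so H_1 ≅ Z/2Z.
  H_2: rank ker ∂_2 − rank ∂_3 = (12 − 12) − 0 = 0, and there is no ∂_3, so H_2 ≅ 0.

As a check, the Euler characteristic is 7 − 18 + 12 = 1, which agrees with 1 − 0 + 0 = 1.
(K is a triangulation of the real projective plane RP^2.)

Hence the Betti numbers are b_0 = 1, b_1 = 0, b_2 = 0.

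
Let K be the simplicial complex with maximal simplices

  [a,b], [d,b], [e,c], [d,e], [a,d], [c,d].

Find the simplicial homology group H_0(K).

Take the total order a < b < c < d < e on the vertex set. Then K (dimension 1) consists of the simplices:

  0-simplices (5): a, b, c, d, e
  1-simplices (6): ab, ad, bd, cd, ce, de

Hence C_0 ≅ Z^5, C_1 ≅ Z^6.

The boundary map ∂_1: C_1 → C_0 is given by ∂[p,q] = [q] − [p]. For instance
  ∂ab = b − a.
The resulting 5×6 matrix has rank 4, and its Smith normal form has invariant factors (1,1,1,1).

Now H_k = ker ∂_k / im ∂_{k+1}, so:

  H_0: rank C_0 − rank ∂_1 = 5 − 4 = 1, and the invariant factors of ∂_1 are all 1, so H_0 = Z.

(K is a triangulation of a wedge of 2 circles.)

H_0 ≅ Z.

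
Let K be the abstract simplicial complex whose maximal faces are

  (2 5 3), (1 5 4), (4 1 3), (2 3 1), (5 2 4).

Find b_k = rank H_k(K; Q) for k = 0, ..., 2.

Take the total order 1 < 2 < 3 < 4 < 5 on the vertex set. Then K (dimension 2) consists of the simplices:

  0-simplices (5): [1], [2], [3], [4], [5]
  1-simplices (10): [1,2], [1,3], [1,4], [1,5], [2,3], [2,4], [2,5], [3,4], [3,5], [4,5]
  2-simplices (5): [1,2,3], [1,3,4], [1,4,5], [2,3,5], [2,4,5]

Hence C_0 ≅ Z^5, C_1 ≅ Z^10, C_2 ≅ Z^5.

The boundary map ∂_1: C_1 → C_0 maps an edge to its endpoints' difference, ∂[p,q] = q − p.
The 5×10 boundary matrix has rank 4 and Smith normal form diag(1,1,1,1).

Boundary ∂_2: C_2 → C_1 maps a triangle to the signed sum of its edges. For instance
  ∂[2,3,5] = [3,5] − [2,5] + [2,3],
  ∂[2,4,5] = [4,5] − [2,5] + [2,4].
This gives a 10×5 integer matrix of rank 5; reducing to Smith normal form yields diagonal entries (1,1,1,1,1).

Reading off H_k = ker ∂_k / im ∂_{k+1}:

  H_0: rank C_0 − rank ∂_1 = 5 − 4 = 1, and the invariant factors of ∂_1 are all 1, so H_0 = Z.
  H_1: rank ker ∂_1 − rank ∂_2 = (10 − 4) − 5 = 1, and the invariant factors of ∂_2 are all 1, so H_1 = Z.
  H_2: rank ker ∂_2 − rank ∂_3 = (5 − 5) − 0 = 0, and there is no ∂_3, so H_2 = 0.

Hence the Betti numbers are b_0 = 1, b_1 = 1, b_2 = 0.

b_0 = 1, b_1 = 1, b_2 = 0.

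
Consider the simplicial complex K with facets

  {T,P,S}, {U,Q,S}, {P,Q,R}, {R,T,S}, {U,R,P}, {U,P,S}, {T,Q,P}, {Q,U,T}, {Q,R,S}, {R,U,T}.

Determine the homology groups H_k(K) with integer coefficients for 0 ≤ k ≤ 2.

Order the vertices as P < Q < R < S < T < U. Listing each simplex with vertices in this order, K has dimension 2 with simplices:

  0-simplices (6): P, Q, R, S, T, U
  1-simplices (15): PQ, PR, PS, PT, PU, QR, QS, QT, QU, RS, RT, RU, ST, SU, TU
  2-simplices (10): PQR, PQT, PRU, PST, PSU, QRS, QSU, QTU, RST, RTU

so the chain groups are C_0 ≅ Z^6, C_1 ≅ Z^15, C_2 ≅ Z^10.

Boundary ∂_1: C_1 → C_0 is given by ∂[p,q] = [q] − [p].
This gives a 6×15 integer matrix of rank 5; reducing to Smith normal form yields diagonal entries (1,1,1,1,1).

The boundary map ∂_2: C_2 → C_1 maps a triangle to the signed sum of its edges. For instance
  ∂PSU = SU − PU + PS,
  ∂QSU = SU − QU + QS.
This gives a 15×10 integer matrix of rank 10; reducing to Smith normal form yields diagonal entries (1,1,1,1,1,1,1,1,1,2).

Computing H_k = (kernel of ∂_k) / (image of ∂_{k+1}):

  H_0: rank C_0 − rank ∂_1 = 6 − 5 = 1, and the invariant factors of ∂_1 are all 1, so H_0 ≅ Z.
  H_1: rank ker ∂_1 − rank ∂_2 = (15 − 5) − 10 = 0, and ∂_2 has invariant factor 2 > 1, so H_1 ≅ Z/2.
  H_2: rank ker ∂_2 − rank ∂_3 = (10 − 10) − 0 = 0, and there is no ∂_3, so H_2 ≅ 0.

H_0 ≅ Z,  H_1 ≅ Z/2,  H_2 = 0.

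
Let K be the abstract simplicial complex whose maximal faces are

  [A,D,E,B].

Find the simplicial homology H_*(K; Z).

H_0 ≅ Z,  H_1 = 0,  H_2 = 0,  H_3 = 0.

K has 4 vertices, 6 edges, 4 triangles, 1 3-simplex.
rank ∂_0 = 0, rank ∂_1 = 3 ⇒ b_0 = 4 − 0 − 3 = 1; all invariant factors of ∂_1 are 1 so no torsion. So H_0 = Z.
rank ∂_1 = 3, rank ∂_2 = 3 ⇒ b_1 = 6 − 3 − 3 = 0; all invariant factors of ∂_2 are 1 so no torsion. So H_1 = 0.
rank ∂_2 = 3, rank ∂_3 = 1 ⇒ b_2 = 4 − 3 − 1 = 0; all invariant factors of ∂_3 are 1 so no torsion. So H_2 = 0.
rank ∂_3 = 1, rank ∂_4 = 0 ⇒ b_3 = 1 − 1 − 0 = 0. So H_3 = 0.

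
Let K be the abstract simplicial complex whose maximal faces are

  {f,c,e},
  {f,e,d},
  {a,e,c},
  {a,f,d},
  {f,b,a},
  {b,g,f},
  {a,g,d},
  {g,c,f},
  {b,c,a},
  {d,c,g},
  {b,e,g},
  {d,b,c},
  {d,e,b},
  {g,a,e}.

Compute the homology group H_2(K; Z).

H_2 = Z.

Take the total order a < b < c < d < e < f < g on the vertex set. Then K (dimension 2) consists of the simplices:

  0-simplices (7): a, b, c, d, e, f, g
  1-simplices (21): ab, ac, ad, ae, af, ag, bc, bd, be, bf, bg, cd, ce, cf, cg, de, df, dg, ef, eg, fg
  2-simplices (14): abc, abf, ace, adf, adg, aeg, bcd, bde, beg, bfg, cdg, cef, cfg, def

Hence C_0 ≅ Z^7, C_1 ≅ Z^21, C_2 ≅ Z^14.

∂_1: C_1 → C_0 maps an edge to its endpoints' difference, ∂[p,q] = q − p. For instance
  ∂ae = e − a.
The 7×21 boundary matrix has rank 6 and Smith normal form diag(1,1,1,1,1,1).

∂_2: C_2 → C_1 maps a triangle to the signed sum of its edges. For instance
  ∂abc = bc − ac + ab,
  ∂aeg = eg − ag + ae.
This gives a 21×14 integer matrix of rank 13; reducing to Smith normal form yields diagonal entries (1,1,1,1,1,1,1,1,1,1,1,1,1).

Reading off H_k = ker ∂_k / im ∂_{k+1}:

  H_2: rank ker ∂_2 − rank ∂_3 = (14 − 13) − 0 = 1, and there is no ∂_3, so H_2 = Z.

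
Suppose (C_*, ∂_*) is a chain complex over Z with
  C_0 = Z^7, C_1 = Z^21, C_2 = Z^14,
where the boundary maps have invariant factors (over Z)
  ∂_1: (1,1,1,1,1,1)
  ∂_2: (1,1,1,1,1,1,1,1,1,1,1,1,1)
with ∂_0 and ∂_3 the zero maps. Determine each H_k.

H_0 ≅ Z,  H_1 ≅ Z^2,  H_2 ≅ Z.

H_0: b_0 = 7 − 0 − 6 = 1; torsion from ∂_1 factors > 1: none. So H_0 ≅ Z.
H_1: b_1 = 21 − 6 − 13 = 2; torsion from ∂_2 factors > 1: none. So H_1 ≅ Z^2.
H_2: b_2 = 14 − 13 − 0 = 1; torsion from ∂_3 factors > 1: none. So H_2 ≅ Z.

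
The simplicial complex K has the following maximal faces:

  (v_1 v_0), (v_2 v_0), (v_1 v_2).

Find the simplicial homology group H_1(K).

H_1 ≅ Z.

Order the vertices as v_0 < v_1 < v_2. Listing each simplex with vertices in this order, K has dimension 1 with simplices:

  0-simplices (3): [v_0], [v_1], [v_2]
  1-simplices (3): [v_0,v_1], [v_0,v_2], [v_1,v_2]

so the chain groups are C_0 ≅ Z^3, C_1 ≅ Z^3.

Boundary ∂_1: C_1 → C_0 sends each edge [p,q] (with p < q) to q − p. For instance
  ∂[v_0,v_1] = [v_1] − [v_0].
This gives a 3×3 integer matrix of rank 2; reducing to Smith normal form yields diagonal entries (1,1).

Reading off H_k = ker ∂_k / im ∂_{k+1}:

  H_1: rank ker ∂_1 − rank ∂_2 = (3 − 2) − 0 = 1, and there is no ∂_2, so H_1 = Z.

(K is a triangulation of the circle S^1.)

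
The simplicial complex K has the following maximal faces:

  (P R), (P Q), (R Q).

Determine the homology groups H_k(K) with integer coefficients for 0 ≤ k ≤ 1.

H_0 = Z,  H_1 = Z.

Order the vertices as P < Q < R. Listing each simplex with vertices in this order, K has dimension 1 with simplices:

  0-simplices (3): P, Q, R
  1-simplices (3): PQ, PR, QR

so the chain groups are C_0 ≅ Z^3, C_1 ≅ Z^3.

The boundary map ∂_1: C_1 → C_0 maps an edge to its endpoints' difference, ∂[p,q] = q − p. For instance
  ∂PR = R − P.
As a 3×3 matrix over Z this has rank 2, with invariant factors (1,1).

Reading off H_k = ker ∂_k / im ∂_{k+1}:

  H_0: rank C_0 − rank ∂_1 = 3 − 2 = 1, and the invariant factors of ∂_1 are all 1, so H_0 ≅ Z.
  H_1: rank ker ∂_1 − rank ∂_2 = (3 − 2) − 0 = 1, and there is no ∂_2, so H_1 ≅ Z.

As a check, the Euler characteristic is 3 − 3 = 0, which agrees with 1 − 1 = 0.
(K is a triangulation of the circle S^1.)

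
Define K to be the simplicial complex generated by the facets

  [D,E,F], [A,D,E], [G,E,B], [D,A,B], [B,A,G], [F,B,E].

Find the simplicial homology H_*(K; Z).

We work with the vertex ordering A < B < D < E < F < G. The simplices of K, each written with vertices in increasing order, are:

  0-simplices (6): A, B, D, E, F, G
  1-simplices (12): AB, AD, AE, AG, BD, BE, BF, BG, DE, DF, EF, EG
  2-simplices (6): ABD, ABG, ADE, BEF, BEG, DEF

giving chain groups C_0 ≅ Z^6, C_1 ≅ Z^12, C_2 ≅ Z^6.

∂_1: C_1 → C_0 sends each edge [p,q] (with p < q) to q − p.
The 6×12 boundary matrix has rank 5 and Smith normal form diag(1,1,1,1,1).

∂_2: C_2 → C_1 sends each 2-simplex [p,q,r] to [q,r] − [p,r] + [p,q]. For instance
  ∂DEF = EF − DF + DE,
  ∂ADE = DE − AE + AD.
As a 12×6 matrix over Z this has rank 6, with invariant factors (1,1,1,1,1,1).

Reading off H_k = ker ∂_k / im ∂_{k+1}:

  H_0: rank C_0 − rank ∂_1 = 6 − 5 = 1, and the invariant factors of ∂_1 are all 1, so H_0 ≅ Z.
  H_1: rank ker ∂_1 − rank ∂_2 = (12 − 5) − 6 = 1, and the invariant factors of ∂_2 are all 1, so H_1 ≅ Z.
  H_2: rank ker ∂_2 − rank ∂_3 = (6 − 6) − 0 = 0, and there is no ∂_3, so H_2 ≅ 0.

(K is a triangulation of the cylinder S^1 x I.)

H_0 = Z,  H_1 = Z,  H_2 = 0.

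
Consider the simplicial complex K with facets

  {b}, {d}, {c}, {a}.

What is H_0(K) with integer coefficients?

K has 4 vertices.
rank ∂_0 = 0, rank ∂_1 = 0 ⇒ b_0 = 4 − 0 − 0 = 4. So H_0 ≅ Z^4.

H_0 = Z^4.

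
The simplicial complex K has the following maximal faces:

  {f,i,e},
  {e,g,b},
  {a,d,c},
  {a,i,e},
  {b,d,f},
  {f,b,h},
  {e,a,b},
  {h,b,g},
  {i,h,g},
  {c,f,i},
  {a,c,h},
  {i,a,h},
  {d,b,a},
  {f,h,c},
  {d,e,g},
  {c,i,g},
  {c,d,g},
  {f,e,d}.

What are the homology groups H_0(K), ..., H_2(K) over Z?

We work with the vertex ordering a < b < c < d < e < f < g < h < i. The simplices of K, each written with vertices in increasing order, are:

  0-simplices (9): a, b, c, d, e, f, g, h, i
  1-simplices (27): ab, ac, ad, ae, ah, ai, bd, be, bf, bg, bh, cd, cf, cg, ch, ci, de, df, dg, ef, eg, ei, fh, fi, gh, gi, hi
  2-simplices (18): abd, abe, acd, ach, aei, ahi, bdf, beg, bfh, bgh, cdg, cfh, cfi, cgi, def, deg, efi, ghi

Hence C_0 ≅ Z^9, C_1 ≅ Z^27, C_2 ≅ Z^18.

∂_1: C_1 → C_0 maps an edge to its endpoints' difference, ∂[p,q] = q − p. For instance
  ∂ae = e − a.
The 9×27 boundary matrix has rank 8 and Smith normal form diag(1,1,1,1,1,1,1,1).

The boundary map ∂_2: C_2 → C_1 sends each 2-simplex [p,q,r] to [q,r] − [p,r] + [p,q]. For instance
  ∂acd = cd − ad + ac,
  ∂bgh = gh − bh + bg.
The resulting 27×18 matrix has rank 18, and its Smith normal form has invariant factors (1,1,1,1,1,1,1,1,1,1,1,1,1,1,1,1,1,2).

From H_k ≅ ker(∂_k) / im(∂_{k+1}) we obtain:

  H_0: rank C_0 − rank ∂_1 = 9 − 8 = 1, and the invariant factors of ∂_1 are all 1, so H_0 ≅ Z.
  H_1: rank ker ∂_1 − rank ∂_2 = (27 − 8) − 18 = 1, and ∂_2 has invariant factor 2 > 1, so H_1 ≅ Z ⊕ Z/2Z.
  H_2: rank ker ∂_2 − rank ∂_3 = (18 − 18) − 0 = 0, and there is no ∂_3, so H_2 ≅ 0.

As a check, the Euler characteristic is 9 − 27 + 18 = 0, which agrees with 1 − 1 + 0 = 0.

H_0 = Z,  H_1 = Z ⊕ Z/2Z,  H_2 = 0.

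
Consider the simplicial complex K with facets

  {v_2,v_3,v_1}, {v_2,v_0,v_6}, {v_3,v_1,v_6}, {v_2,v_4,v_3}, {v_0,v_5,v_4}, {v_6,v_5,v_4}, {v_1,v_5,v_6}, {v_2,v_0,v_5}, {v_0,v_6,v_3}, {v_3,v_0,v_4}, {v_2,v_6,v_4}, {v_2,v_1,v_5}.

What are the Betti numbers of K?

Fix the vertex order v_0 < v_1 < v_2 < v_3 < v_4 < v_5 < v_6 and write every simplex with vertices in increasing order. Then dim K = 2 and the simplices of K are:

  0-simplices (7): [v_0], [v_1], [v_2], [v_3], [v_4], [v_5], [v_6]
  1-simplices (18): (18 of them)
  2-simplices (12): (12 of them)

Hence C_0 ≅ Z^7, C_1 ≅ Z^18, C_2 ≅ Z^12.

Boundary ∂_1: C_1 → C_0 maps an edge to its endpoints' difference, ∂[p,q] = q − p.
The 7×18 boundary matrix has rank 6 and Smith normal form diag(1,1,1,1,1,1).

∂_2: C_2 → C_1 sends each 2-simplex [p,q,r] to [q,r] − [p,r] + [p,q]. For instance
  ∂[v_0,v_2,v_5] = [v_2,v_5] − [v_0,v_5] + [v_0,v_2],
  ∂[v_0,v_3,v_4] = [v_3,v_4] − [v_0,v_4] + [v_0,v_3].
As a 18×12 matrix over Z this has rank 12, with invariant factors (1,1,1,1,1,1,1,1,1,1,1,2).

Now H_k = ker ∂_k / im ∂_{k+1}, so:

  H_0: rank C_0 − rank ∂_1 = 7 − 6 = 1, and the invariant factors of ∂_1 are all 1, so H_0 = Z.
  H_1: rank ker ∂_1 − rank ∂_2 = (18 − 6) − 12 = 0, and ∂_2 has invariant factor 2 > 1, so H_1 = Z/2.
  H_2: rank ker ∂_2 − rank ∂_3 = (12 − 12) − 0 = 0, and there is no ∂_3, so H_2 = 0.

Hence the Betti numbers are b_0 = 1, b_1 = 0, b_2 = 0.

b_0 = 1, b_1 = 0, b_2 = 0.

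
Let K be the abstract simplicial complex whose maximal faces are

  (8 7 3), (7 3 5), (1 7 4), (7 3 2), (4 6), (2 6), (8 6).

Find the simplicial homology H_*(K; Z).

H_0 = Z,  H_1 = Z^2,  H_2 = 0.

Take the total order 1 < 2 < 3 < 4 < 5 < 6 < 7 < 8 on the vertex set. Then K (dimension 2) consists of the simplices:

  0-simplices (8): [1], [2], [3], [4], [5], [6], [7], [8]
  1-simplices (13): [1,4], [1,7], [2,3], [2,6], [2,7], [3,5], [3,7], [3,8], [4,6], [4,7], [5,7], [6,8], [7,8]
  2-simplices (4): [1,4,7], [2,3,7], [3,5,7], [3,7,8]

Hence C_0 ≅ Z^8, C_1 ≅ Z^13, C_2 ≅ Z^4.

∂_1: C_1 → C_0 maps an edge to its endpoints' difference, ∂[p,q] = q − p. For instance
  ∂[1,4] = [4] − [1].
The resulting 8×13 matrix has rank 7, and its Smith normal form has invariant factors (1,1,1,1,1,1,1).

The boundary map ∂_2: C_2 → C_1 acts by ∂[p,q,r] = [q,r] − [p,r] + [p,q]. For instance
  ∂[1,4,7] = [4,7] − [1,7] + [1,4],
  ∂[3,5,7] = [5,7] − [3,7] + [3,5].
As a 13×4 matrix over Z this has rank 4, with invariant factors (1,1,1,1).

Reading off H_k = ker ∂_k / im ∂_{k+1}:

  H_0: rank C_0 − rank ∂_1 = 8 − 7 = 1, and the invariant factors of ∂_1 are all 1, so H_0 = Z.
  H_1: rank ker ∂_1 − rank ∂_2 = (13 − 7) − 4 = 2, and the invariant factors of ∂_2 are all 1, so H_1 = Z^2.
  H_2: rank ker ∂_2 − rank ∂_3 = (4 − 4) − 0 = 0, and there is no ∂_3, so H_2 = 0.

As a check, the Euler characteristic is 8 − 13 + 4 = -1, which agrees with 1 − 2 + 0 = -1.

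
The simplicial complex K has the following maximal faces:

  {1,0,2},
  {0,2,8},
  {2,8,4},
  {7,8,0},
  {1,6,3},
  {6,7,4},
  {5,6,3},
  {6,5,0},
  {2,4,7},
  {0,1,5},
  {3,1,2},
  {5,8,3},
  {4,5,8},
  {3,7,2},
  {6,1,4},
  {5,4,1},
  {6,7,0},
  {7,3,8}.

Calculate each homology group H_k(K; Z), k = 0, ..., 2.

H_0 = Z,  H_1 = Z ⊕ Z/2,  H_2 = 0.

Take the total order 0 < 1 < 2 < 3 < 4 < 5 < 6 < 7 < 8 on the vertex set. Then K (dimension 2) consists of the simplices:

  0-simplices (9): [0], [1], [2], [3], [4], [5], [6], [7], [8]
  1-simplices (27): (27 of them)
  2-simplices (18): [0,1,2], [0,1,5], [0,2,8], [0,5,6], [0,6,7], [0,7,8], [1,2,3], [1,3,6], [1,4,5], [1,4,6], [2,3,7], [2,4,7], [2,4,8], [3,5,6], [3,5,8], [3,7,8], [4,5,8], [4,6,7]

so the chain groups are C_0 ≅ Z^9, C_1 ≅ Z^27, C_2 ≅ Z^18.

∂_1: C_1 → C_0 sends each edge [p,q] (with p < q) to q − p. For instance
  ∂[5,8] = [8] − [5].
The resulting 9×27 matrix has rank 8, and its Smith normal form has invariant factors (1,1,1,1,1,1,1,1).

Boundary ∂_2: C_2 → C_1 acts by ∂[p,q,r] = [q,r] − [p,r] + [p,q]. For instance
  ∂[1,4,6] = [4,6] − [1,6] + [1,4],
  ∂[4,6,7] = [6,7] − [4,7] + [4,6].
The resulting 27×18 matrix has rank 18, and its Smith normal form has invariant factors (1,1,1,1,1,1,1,1,1,1,1,1,1,1,1,1,1,2).

From H_k ≅ ker(∂_k) / im(∂_{k+1}) we obtain:

  H_0: rank C_0 − rank ∂_1 = 9 − 8 = 1, and the invariant factors of ∂_1 are all 1, so H_0 ≅ Z.
  H_1: rank ker ∂_1 − rank ∂_2 = (27 − 8) − 18 = 1, and ∂_2 has invariant factor 2 > 1, so H_1 ≅ Z ⊕ Z/2.
  H_2: rank ker ∂_2 − rank ∂_3 = (18 − 18) − 0 = 0, and there is no ∂_3, so H_2 ≅ 0.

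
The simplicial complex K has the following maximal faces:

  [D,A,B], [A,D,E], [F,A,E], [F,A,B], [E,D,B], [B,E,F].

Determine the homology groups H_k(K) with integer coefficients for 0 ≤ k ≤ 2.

H_0 = Z,  H_1 = 0,  H_2 = Z.

Fix the vertex order A < B < D < E < F and write every simplex with vertices in increasing order. Then dim K = 2 and the simplices of K are:

  0-simplices (5): A, B, D, E, F
  1-simplices (9): AB, AD, AE, AF, BD, BE, BF, DE, EF
  2-simplices (6): ABD, ABF, ADE, AEF, BDE, BEF

so the chain groups are C_0 ≅ Z^5, C_1 ≅ Z^9, C_2 ≅ Z^6.

The boundary map ∂_1: C_1 → C_0 maps an edge to its endpoints' difference, ∂[p,q] = q − p.
The resulting 5×9 matrix has rank 4, and its Smith normal form has invariant factors (1,1,1,1).

Boundary ∂_2: C_2 → C_1 maps a triangle to the signed sum of its edges. For instance
  ∂BEF = EF − BF + BE,
  ∂ABF = BF − AF + AB.
The resulting 9×6 matrix has rank 5, and its Smith normal form has invariant factors (1,1,1,1,1).

Reading off H_k = ker ∂_k / im ∂_{k+1}:

  H_0: rank C_0 − rank ∂_1 = 5 − 4 = 1, and the invariant factors of ∂_1 are all 1, so H_0 = Z.
  H_1: rank ker ∂_1 − rank ∂_2 = (9 − 4) − 5 = 0, and the invariant factors of ∂_2 are all 1, so H_1 = 0.
  H_2: rank ker ∂_2 − rank ∂_3 = (6 − 5) − 0 = 1, and there is no ∂_3, so H_2 = Z.

(K is a triangulation of the 2-sphere S^2.)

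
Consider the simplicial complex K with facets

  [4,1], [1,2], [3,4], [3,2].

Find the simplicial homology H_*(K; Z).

H_0 ≅ Z,  H_1 ≅ Z.

Take the total order 1 < 2 < 3 < 4 on the vertex set. Then K (dimension 1) consists of the simplices:

  0-simplices (4): [1], [2], [3], [4]
  1-simplices (4): [1,2], [1,4], [2,3], [3,4]

Hence C_0 ≅ Z^4, C_1 ≅ Z^4.

The boundary map ∂_1: C_1 → C_0 maps an edge to its endpoints' difference, ∂[p,q] = q − p. For instance
  ∂[3,4] = [4] − [3].
This gives a 4×4 integer matrix of rank 3; reducing to Smith normal form yields diagonal entries (1,1,1).

Now H_k = ker ∂_k / im ∂_{k+1}, so:

  H_0: rank C_0 − rank ∂_1 = 4 − 3 = 1, and the invariant factors of ∂_1 are all 1, so H_0 ≅ Z.
  H_1: rank ker ∂_1 − rank ∂_2 = (4 − 3) − 0 = 1, and there is no ∂_2, so H_1 ≅ Z.

As a check, the Euler characteristic is 4 − 4 = 0, which agrees with 1 − 1 = 0.
(K is a triangulation of the circle S^1.)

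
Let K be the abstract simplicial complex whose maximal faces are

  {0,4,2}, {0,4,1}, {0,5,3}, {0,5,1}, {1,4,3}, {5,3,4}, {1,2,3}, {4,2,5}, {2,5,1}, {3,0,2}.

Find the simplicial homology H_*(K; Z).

Order the vertices as 0 < 1 < 2 < 3 < 4 < 5. Listing each simplex with vertices in this order, K has dimension 2 with simplices:

  0-simplices (6): [0], [1], [2], [3], [4], [5]
  1-simplices (15): [0,1], [0,2], [0,3], [0,4], [0,5], [1,2], [1,3], [1,4], [1,5], [2,3], [2,4], [2,5], [3,4], [3,5], [4,5]
  2-simplices (10): [0,1,4], [0,1,5], [0,2,3], [0,2,4], [0,3,5], [1,2,3], [1,2,5], [1,3,4], [2,4,5], [3,4,5]

so the chain groups are C_0 ≅ Z^6, C_1 ≅ Z^15, C_2 ≅ Z^10.

The boundary map ∂_1: C_1 → C_0 maps an edge to its endpoints' difference, ∂[p,q] = q − p.
As a 6×15 matrix over Z this has rank 5, with invariant factors (1,1,1,1,1).

Boundary ∂_2: C_2 → C_1 maps a triangle to the signed sum of its edges. For instance
  ∂[0,3,5] = [3,5] − [0,5] + [0,3],
  ∂[0,2,4] = [2,4] − [0,4] + [0,2].
The resulting 15×10 matrix has rank 10, and its Smith normal form has invariant factors (1,1,1,1,1,1,1,1,1,2).

From H_k ≅ ker(∂_k) / im(∂_{k+1}) we obtain:

  H_0: rank C_0 − rank ∂_1 = 6 − 5 = 1, and the invariant factors of ∂_1 are all 1, so H_0 ≅ Z.
  H_1: rank ker ∂_1 − rank ∂_2 = (15 − 5) − 10 = 0, and ∂_2 has invariant factor 2 > 1, so H_1 ≅ Z_2.
  H_2: rank ker ∂_2 − rank ∂_3 = (10 − 10) − 0 = 0, and there is no ∂_3, so H_2 ≅ 0.

(K is a triangulation of the real projective plane RP^2.)

H_0 ≅ Z,  H_1 ≅ Z_2,  H_2 = 0.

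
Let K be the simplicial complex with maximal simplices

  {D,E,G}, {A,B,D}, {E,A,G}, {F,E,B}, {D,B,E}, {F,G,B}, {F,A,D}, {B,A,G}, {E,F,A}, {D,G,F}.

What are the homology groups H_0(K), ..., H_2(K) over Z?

Take the total order A < B < D < E < F < G on the vertex set. Then K (dimension 2) consists of the simplices:

  0-simplices (6): A, B, D, E, F, G
  1-simplices (15): AB, AD, AE, AF, AG, BD, BE, BF, BG, DE, DF, DG, EF, EG, FG
  2-simplices (10): ABD, ABG, ADF, AEF, AEG, BDE, BEF, BFG, DEG, DFG

Hence C_0 ≅ Z^6, C_1 ≅ Z^15, C_2 ≅ Z^10.

∂_1: C_1 → C_0 sends each edge [p,q] (with p < q) to q − p. For instance
  ∂AD = D − A.
This gives a 6×15 integer matrix of rank 5; reducing to Smith normal form yields diagonal entries (1,1,1,1,1).

The boundary map ∂_2: C_2 → C_1 maps a triangle to the signed sum of its edges. For instance
  ∂ABG = BG − AG + AB,
  ∂DFG = FG − DG + DF.
This gives a 15×10 integer matrix of rank 10; reducing to Smith normal form yields diagonal entries (1,1,1,1,1,1,1,1,1,2).

From H_k ≅ ker(∂_k) / im(∂_{k+1}) we obtain:

  H_0: rank C_0 − rank ∂_1 = 6 − 5 = 1, and the invariant factors of ∂_1 are all 1, so H_0 ≅ Z.
  H_1: rank ker ∂_1 − rank ∂_2 = (15 − 5) − 10 = 0, and ∂_2 has invariant factor 2 > 1, so H_1 ≅ Z/2Z.
  H_2: rank ker ∂_2 − rank ∂_3 = (10 − 10) − 0 = 0, and there is no ∂_3, so H_2 ≅ 0.

H_0 = Z,  H_1 = Z/2Z,  H_2 = 0.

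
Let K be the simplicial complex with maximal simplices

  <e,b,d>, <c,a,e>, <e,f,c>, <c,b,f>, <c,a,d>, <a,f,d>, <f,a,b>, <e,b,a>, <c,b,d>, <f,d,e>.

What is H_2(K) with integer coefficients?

H_2 ≅ 0.

Fix the vertex order a < b < c < d < e < f and write every simplex with vertices in increasing order. Then dim K = 2 and the simplices of K are:

  0-simplices (6): a, b, c, d, e, f
  1-simplices (15): ab, ac, ad, ae, af, bc, bd, be, bf, cd, ce, cf, de, df, ef
  2-simplices (10): abe, abf, acd, ace, adf, bcd, bcf, bde, cef, def

so the chain groups are C_0 ≅ Z^6, C_1 ≅ Z^15, C_2 ≅ Z^10.

Boundary ∂_1: C_1 → C_0 is given by ∂[p,q] = [q] − [p]. For instance
  ∂ab = b − a.
This gives a 6×15 integer matrix of rank 5; reducing to Smith normal form yields diagonal entries (1,1,1,1,1).

Boundary ∂_2: C_2 → C_1 acts by ∂[p,q,r] = [q,r] − [p,r] + [p,q]. For instance
  ∂adf = df − af + ad,
  ∂bde = de − be + bd.
The 15×10 boundary matrix has rank 10 and Smith normal form diag(1,1,1,1,1,1,1,1,1,2).

Reading off H_k = ker ∂_k / im ∂_{k+1}:

  H_2: rank ker ∂_2 − rank ∂_3 = (10 − 10) − 0 = 0, and there is no ∂_3, so H_2 = 0.

(K is a triangulation of the real projective plane RP^2.)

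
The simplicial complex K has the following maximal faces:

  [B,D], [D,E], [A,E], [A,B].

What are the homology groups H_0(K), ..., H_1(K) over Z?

Fix the vertex order A < B < D < E and write every simplex with vertices in increasing order. Then dim K = 1 and the simplices of K are:

  0-simplices (4): A, B, D, E
  1-simplices (4): AB, AE, BD, DE

giving chain groups C_0 ≅ Z^4, C_1 ≅ Z^4.

∂_1: C_1 → C_0 sends each edge [p,q] (with p < q) to q − p. For instance
  ∂AE = E − A.
The resulting 4×4 matrix has rank 3, and its Smith normal form has invariant factors (1,1,1).

From H_k ≅ ker(∂_k) / im(∂_{k+1}) we obtain:

  H_0: rank C_0 − rank ∂_1 = 4 − 3 = 1, and the invariant factors of ∂_1 are all 1, so H_0 ≅ Z.
  H_1: rank ker ∂_1 − rank ∂_2 = (4 − 3) − 0 = 1, and there is no ∂_2, so H_1 ≅ Z.

As a check, the Euler characteristic is 4 − 4 = 0, which agrees with 1 − 1 = 0.
(K is a triangulation of the circle S^1.)

H_0 = Z,  H_1 = Z.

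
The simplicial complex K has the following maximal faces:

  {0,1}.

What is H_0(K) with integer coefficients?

H_0 = Z.

K has 2 vertices, 1 edge.
rank ∂_0 = 0, rank ∂_1 = 1 ⇒ b_0 = 2 − 0 − 1 = 1; all invariant factors of ∂_1 are 1 so no torsion. So H_0 ≅ Z.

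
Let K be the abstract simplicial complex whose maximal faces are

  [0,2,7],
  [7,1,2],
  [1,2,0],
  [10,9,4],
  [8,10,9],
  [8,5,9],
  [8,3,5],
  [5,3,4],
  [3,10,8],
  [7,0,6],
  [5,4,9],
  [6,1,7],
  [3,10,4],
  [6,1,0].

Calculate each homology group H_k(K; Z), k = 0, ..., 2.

We work with the vertex ordering 0 < 1 < 2 < 3 < 4 < 5 < 6 < 7 < 8 < 9 < 10. The simplices of K, each written with vertices in increasing order, are:

  0-simplices (11): [0], [1], [2], [3], [4], [5], [6], [7], [8], [9], [10]
  1-simplices (21): [0,1], [0,2], [0,6], [0,7], [1,2], [1,6], [1,7], [2,7], [3,4], [3,5], [3,8], [3,10], [4,5], [4,9], [4,10], [5,8], [5,9], [6,7], [8,9], [8,10], [9,10]
  2-simplices (14): [0,1,2], [0,1,6], [0,2,7], [0,6,7], [1,2,7], [1,6,7], [3,4,5], [3,4,10], [3,5,8], [3,8,10], [4,5,9], [4,9,10], [5,8,9], [8,9,10]

Hence C_0 ≅ Z^11, C_1 ≅ Z^21, C_2 ≅ Z^14.

Boundary ∂_1: C_1 → C_0 is given by ∂[p,q] = [q] − [p].
The 11×21 boundary matrix has rank 9 and Smith normal form diag(1,1,1,1,1,1,1,1,1).

The boundary map ∂_2: C_2 → C_1 maps a triangle to the signed sum of its edges. For instance
  ∂[0,1,2] = [1,2] − [0,2] + [0,1],
  ∂[3,4,5] = [4,5] − [3,5] + [3,4].
This gives a 21×14 integer matrix of rank 12; reducing to Smith normal form yields diagonal entries (1,1,1,1,1,1,1,1,1,1,1,1).

Reading off H_k = ker ∂_k / im ∂_{k+1}:

  H_0: rank C_0 − rank ∂_1 = 11 − 9 = 2, and the invariant factors of ∂_1 are all 1, so H_0 = Z^2.
  H_1: rank ker ∂_1 − rank ∂_2 = (21 − 9) − 12 = 0, and the invariant factors of ∂_2 are all 1, so H_1 = 0.
  H_2: rank ker ∂_2 − rank ∂_3 = (14 − 12) − 0 = 2, and there is no ∂_3, so H_2 = Z^2.

H_0 = Z^2,  H_1 = 0,  H_2 = Z^2.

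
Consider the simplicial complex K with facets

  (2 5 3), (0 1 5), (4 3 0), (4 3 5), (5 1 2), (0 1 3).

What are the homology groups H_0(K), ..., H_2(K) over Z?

H_0 ≅ Z,  H_1 ≅ Z,  H_2 = 0.

K has 6 vertices, 12 edges, 6 triangles.
rank ∂_0 = 0, rank ∂_1 = 5 ⇒ b_0 = 6 − 0 − 5 = 1; all invariant factors of ∂_1 are 1 so no torsion. So H_0 ≅ Z.
rank ∂_1 = 5, rank ∂_2 = 6 ⇒ b_1 = 12 − 5 − 6 = 1; all invariant factors of ∂_2 are 1 so no torsion. So H_1 ≅ Z.
rank ∂_2 = 6, rank ∂_3 = 0 ⇒ b_2 = 6 − 6 − 0 = 0. So H_2 ≅ 0.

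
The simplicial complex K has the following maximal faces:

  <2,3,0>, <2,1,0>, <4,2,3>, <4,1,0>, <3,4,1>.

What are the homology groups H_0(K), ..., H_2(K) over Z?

H_0 = Z,  H_1 = Z,  H_2 = 0.

We work with the vertex ordering 0 < 1 < 2 < 3 < 4. The simplices of K, each written with vertices in increasing order, are:

  0-simplices (5): [0], [1], [2], [3], [4]
  1-simplices (10): [0,1], [0,2], [0,3], [0,4], [1,2], [1,3], [1,4], [2,3], [2,4], [3,4]
  2-simplices (5): [0,1,2], [0,1,4], [0,2,3], [1,3,4], [2,3,4]

giving chain groups C_0 ≅ Z^5, C_1 ≅ Z^10, C_2 ≅ Z^5.

The boundary map ∂_1: C_1 → C_0 maps an edge to its endpoints' difference, ∂[p,q] = q − p.
The resulting 5×10 matrix has rank 4, and its Smith normal form has invariant factors (1,1,1,1).

∂_2: C_2 → C_1 acts by ∂[p,q,r] = [q,r] − [p,r] + [p,q]. For instance
  ∂[0,1,2] = [1,2] − [0,2] + [0,1],
  ∂[0,1,4] = [1,4] − [0,4] + [0,1].
The resulting 10×5 matrix has rank 5, and its Smith normal form has invariant factors (1,1,1,1,1).

From H_k ≅ ker(∂_k) / im(∂_{k+1}) we obtain:

  H_0: rank C_0 − rank ∂_1 = 5 − 4 = 1, and the invariant factors of ∂_1 are all 1, so H_0 ≅ Z.
  H_1: rank ker ∂_1 − rank ∂_2 = (10 − 4) − 5 = 1, and the invariant factors of ∂_2 are all 1, so H_1 ≅ Z.
  H_2: rank ker ∂_2 − rank ∂_3 = (5 − 5) − 0 = 0, and there is no ∂_3, so H_2 ≅ 0.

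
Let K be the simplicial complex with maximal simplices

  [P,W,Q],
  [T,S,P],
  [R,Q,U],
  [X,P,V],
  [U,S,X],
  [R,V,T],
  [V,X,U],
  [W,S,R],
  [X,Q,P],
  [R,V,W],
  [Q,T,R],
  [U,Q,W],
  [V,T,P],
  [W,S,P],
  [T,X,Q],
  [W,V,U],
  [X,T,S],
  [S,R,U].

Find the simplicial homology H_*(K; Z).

H_0 = Z,  H_1 = Z × Z/2,  H_2 = 0.

We work with the vertex ordering P < Q < R < S < T < U < V < W < X. The simplices of K, each written with vertices in increasing order, are:

  0-simplices (9): P, Q, R, S, T, U, V, W, X
  1-simplices (27): PQ, PS, PT, PV, PW, PX, QR, QT, QU, QW, QX, RS, RT, RU, RV, RW, ST, SU, SW, SX, TV, TX, UV, UW, UX, VW, VX
  2-simplices (18): PQW, PQX, PST, PSW, PTV, PVX, QRT, QRU, QTX, QUW, RSU, RSW, RTV, RVW, STX, SUX, UVW, UVX

so the chain groups are C_0 ≅ Z^9, C_1 ≅ Z^27, C_2 ≅ Z^18.

Boundary ∂_1: C_1 → C_0 sends each edge [p,q] (with p < q) to q − p.
The 9×27 boundary matrix has rank 8 and Smith normal form diag(1,1,1,1,1,1,1,1).

Boundary ∂_2: C_2 → C_1 sends each 2-simplex [p,q,r] to [q,r] − [p,r] + [p,q]. For instance
  ∂PQX = QX − PX + PQ,
  ∂UVW = VW − UW + UV.
This gives a 27×18 integer matrix of rank 18; reducing to Smith normal form yields diagonal entries (1,1,1,1,1,1,1,1,1,1,1,1,1,1,1,1,1,2).

Now H_k = ker ∂_k / im ∂_{k+1}, so:

  H_0: rank C_0 − rank ∂_1 = 9 − 8 = 1, and the invariant factors of ∂_1 are all 1, so H_0 = Z.
  H_1: rank ker ∂_1 − rank ∂_2 = (27 − 8) − 18 = 1, and ∂_2 has invariant factor 2 > 1, so H_1 = Z × Z/2.
  H_2: rank ker ∂_2 − rank ∂_3 = (18 − 18) − 0 = 0, and there is no ∂_3, so H_2 = 0.

As a check, the Euler characteristic is 9 − 27 + 18 = 0, which agrees with 1 − 1 + 0 = 0.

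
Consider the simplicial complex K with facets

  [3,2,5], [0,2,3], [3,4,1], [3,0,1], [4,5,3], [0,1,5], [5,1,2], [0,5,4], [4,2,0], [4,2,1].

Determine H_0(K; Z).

H_0 ≅ Z.

Fix the vertex order 0 < 1 < 2 < 3 < 4 < 5 and write every simplex with vertices in increasing order. Then dim K = 2 and the simplices of K are:

  0-simplices (6): [0], [1], [2], [3], [4], [5]
  1-simplices (15): [0,1], [0,2], [0,3], [0,4], [0,5], [1,2], [1,3], [1,4], [1,5], [2,3], [2,4], [2,5], [3,4], [3,5], [4,5]
  2-simplices (10): [0,1,3], [0,1,5], [0,2,3], [0,2,4], [0,4,5], [1,2,4], [1,2,5], [1,3,4], [2,3,5], [3,4,5]

so the chain groups are C_0 ≅ Z^6, C_1 ≅ Z^15, C_2 ≅ Z^10.

Boundary ∂_1: C_1 → C_0 is given by ∂[p,q] = [q] − [p].
The 6×15 boundary matrix has rank 5 and Smith normal form diag(1,1,1,1,1).

∂_2: C_2 → C_1 maps a triangle to the signed sum of its edges. For instance
  ∂[2,3,5] = [3,5] − [2,5] + [2,3],
  ∂[1,3,4] = [3,4] − [1,4] + [1,3].
The resulting 15×10 matrix has rank 10, and its Smith normal form has invariant factors (1,1,1,1,1,1,1,1,1,2).

Now H_k = ker ∂_k / im ∂_{k+1}, so:

  H_0: rank C_0 − rank ∂_1 = 6 − 5 = 1, and the invariant factors of ∂_1 are all 1, so H_0 = Z.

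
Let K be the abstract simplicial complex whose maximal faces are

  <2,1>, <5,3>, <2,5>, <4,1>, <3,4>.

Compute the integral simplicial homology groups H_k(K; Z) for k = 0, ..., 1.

Order the vertices as 1 < 2 < 3 < 4 < 5. Listing each simplex with vertices in this order, K has dimension 1 with simplices:

  0-simplices (5): [1], [2], [3], [4], [5]
  1-simplices (5): [1,2], [1,4], [2,5], [3,4], [3,5]

giving chain groups C_0 ≅ Z^5, C_1 ≅ Z^5.

∂_1: C_1 → C_0 is given by ∂[p,q] = [q] − [p].
This gives a 5×5 integer matrix of rank 4; reducing to Smith normal form yields diagonal entries (1,1,1,1).

Now H_k = ker ∂_k / im ∂_{k+1}, so:

  H_0: rank C_0 − rank ∂_1 = 5 − 4 = 1, and the invariant factors of ∂_1 are all 1, so H_0 = Z.
  H_1: rank ker ∂_1 − rank ∂_2 = (5 − 4) − 0 = 1, and there is no ∂_2, so H_1 = Z.

H_0 = Z,  H_1 = Z.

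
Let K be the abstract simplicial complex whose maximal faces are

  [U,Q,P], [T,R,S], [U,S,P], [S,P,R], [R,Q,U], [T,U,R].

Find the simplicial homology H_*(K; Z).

H_0 = Z,  H_1 = Z,  H_2 = 0.

K has 6 vertices, 12 edges, 6 triangles.
rank ∂_0 = 0, rank ∂_1 = 5 ⇒ b_0 = 6 − 0 − 5 = 1; all invariant factors of ∂_1 are 1 so no torsion. So H_0 = Z.
rank ∂_1 = 5, rank ∂_2 = 6 ⇒ b_1 = 12 − 5 − 6 = 1; all invariant factors of ∂_2 are 1 so no torsion. So H_1 = Z.
rank ∂_2 = 6, rank ∂_3 = 0 ⇒ b_2 = 6 − 6 − 0 = 0. So H_2 = 0.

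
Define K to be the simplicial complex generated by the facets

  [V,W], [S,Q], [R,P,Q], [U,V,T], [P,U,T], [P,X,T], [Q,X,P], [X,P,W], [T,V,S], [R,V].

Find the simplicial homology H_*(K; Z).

Fix the vertex order P < Q < R < S < T < U < V < W < X and write every simplex with vertices in increasing order. Then dim K = 2 and the simplices of K are:

  0-simplices (9): P, Q, R, S, T, U, V, W, X
  1-simplices (18): PQ, PR, PT, PU, PW, PX, QR, QS, QX, RV, ST, SV, TU, TV, TX, UV, VW, WX
  2-simplices (7): PQR, PQX, PTU, PTX, PWX, STV, TUV

so the chain groups are C_0 ≅ Z^9, C_1 ≅ Z^18, C_2 ≅ Z^7.

∂_1: C_1 → C_0 is given by ∂[p,q] = [q] − [p]. For instance
  ∂QR = R − Q.
The 9×18 boundary matrix has rank 8 and Smith normal form diag(1,1,1,1,1,1,1,1).

∂_2: C_2 → C_1 acts by ∂[p,q,r] = [q,r] − [p,r] + [p,q]. For instance
  ∂PQR = QR − PR + PQ,
  ∂PTX = TX − PX + PT.
The resulting 18×7 matrix has rank 7, and its Smith normal form has invariant factors (1,1,1,1,1,1,1).

Computing H_k = (kernel of ∂_k) / (image of ∂_{k+1}):

  H_0: rank C_0 − rank ∂_1 = 9 − 8 = 1, and the invariant factors of ∂_1 are all 1, so H_0 ≅ Z.
  H_1: rank ker ∂_1 − rank ∂_2 = (18 − 8) − 7 = 3, and the invariant factors of ∂_2 are all 1, so H_1 ≅ Z^3.
  H_2: rank ker ∂_2 − rank ∂_3 = (7 − 7) − 0 = 0, and there is no ∂_3, so H_2 ≅ 0.

H_0 = Z,  H_1 = Z^3,  H_2 = 0.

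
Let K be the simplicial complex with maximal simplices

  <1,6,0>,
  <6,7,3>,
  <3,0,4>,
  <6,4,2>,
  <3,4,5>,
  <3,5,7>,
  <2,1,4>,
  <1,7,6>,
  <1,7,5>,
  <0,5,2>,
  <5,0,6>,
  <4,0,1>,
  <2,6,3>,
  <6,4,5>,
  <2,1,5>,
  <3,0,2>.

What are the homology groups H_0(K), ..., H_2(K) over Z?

Order the vertices as 0 < 1 < 2 < 3 < 4 < 5 < 6 < 7. Listing each simplex with vertices in this order, K has dimension 2 with simplices:

  0-simplices (8): [0], [1], [2], [3], [4], [5], [6], [7]
  1-simplices (24): (24 of them)
  2-simplices (16): [0,1,4], [0,1,6], [0,2,3], [0,2,5], [0,3,4], [0,5,6], [1,2,4], [1,2,5], [1,5,7], [1,6,7], [2,3,6], [2,4,6], [3,4,5], [3,5,7], [3,6,7], [4,5,6]

so the chain groups are C_0 ≅ Z^8, C_1 ≅ Z^24, C_2 ≅ Z^16.

Boundary ∂_1: C_1 → C_0 is given by ∂[p,q] = [q] − [p]. For instance
  ∂[0,5] = [5] − [0].
As a 8×24 matrix over Z this has rank 7, with invariant factors (1,1,1,1,1,1,1).

∂_2: C_2 → C_1 sends each 2-simplex [p,q,r] to [q,r] − [p,r] + [p,q]. For instance
  ∂[1,5,7] = [5,7] − [1,7] + [1,5],
  ∂[2,4,6] = [4,6] − [2,6] + [2,4].
The resulting 24×16 matrix has rank 15, and its Smith normal form has invariant factors (1,1,1,1,1,1,1,1,1,1,1,1,1,1,1).

From H_k ≅ ker(∂_k) / im(∂_{k+1}) we obtain:

  H_0: rank C_0 − rank ∂_1 = 8 − 7 = 1, and the invariant factors of ∂_1 are all 1, so H_0 ≅ Z.
  H_1: rank ker ∂_1 − rank ∂_2 = (24 − 7) − 15 = 2, and the invariant factors of ∂_2 are all 1, so H_1 ≅ Z^2.
  H_2: rank ker ∂_2 − rank ∂_3 = (16 − 15) − 0 = 1, and there is no ∂_3, so H_2 ≅ Z.

H_0 ≅ Z,  H_1 ≅ Z^2,  H_2 ≅ Z.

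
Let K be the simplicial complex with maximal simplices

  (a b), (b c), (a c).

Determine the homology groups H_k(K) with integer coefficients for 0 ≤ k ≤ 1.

K has 3 vertices, 3 edges.
rank ∂_0 = 0, rank ∂_1 = 2 ⇒ b_0 = 3 − 0 − 2 = 1; all invariant factors of ∂_1 are 1 so no torsion. So H_0 ≅ Z.
rank ∂_1 = 2, rank ∂_2 = 0 ⇒ b_1 = 3 − 2 − 0 = 1. So H_1 ≅ Z.

H_0 ≅ Z,  H_1 ≅ Z.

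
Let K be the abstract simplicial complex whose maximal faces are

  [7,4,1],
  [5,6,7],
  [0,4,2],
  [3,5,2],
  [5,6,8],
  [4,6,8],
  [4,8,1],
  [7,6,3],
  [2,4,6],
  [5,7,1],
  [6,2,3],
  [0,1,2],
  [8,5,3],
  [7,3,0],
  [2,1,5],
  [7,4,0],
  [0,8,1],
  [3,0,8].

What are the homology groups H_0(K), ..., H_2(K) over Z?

H_0 = Z,  H_1 = Z ⊕ Z_2,  H_2 = 0.

Take the total order 0 < 1 < 2 < 3 < 4 < 5 < 6 < 7 < 8 on the vertex set. Then K (dimension 2) consists of the simplices:

  0-simplices (9): [0], [1], [2], [3], [4], [5], [6], [7], [8]
  1-simplices (27): (27 of them)
  2-simplices (18): [0,1,2], [0,1,8], [0,2,4], [0,3,7], [0,3,8], [0,4,7], [1,2,5], [1,4,7], [1,4,8], [1,5,7], [2,3,5], [2,3,6], [2,4,6], [3,5,8], [3,6,7], [4,6,8], [5,6,7], [5,6,8]

so the chain groups are C_0 ≅ Z^9, C_1 ≅ Z^27, C_2 ≅ Z^18.

The boundary map ∂_1: C_1 → C_0 maps an edge to its endpoints' difference, ∂[p,q] = q − p. For instance
  ∂[1,5] = [5] − [1].
The 9×27 boundary matrix has rank 8 and Smith normal form diag(1,1,1,1,1,1,1,1).

∂_2: C_2 → C_1 acts by ∂[p,q,r] = [q,r] − [p,r] + [p,q]. For instance
  ∂[0,2,4] = [2,4] − [0,4] + [0,2],
  ∂[0,4,7] = [4,7] − [0,7] + [0,4].
The 27×18 boundary matrix has rank 18 and Smith normal form diag(1,1,1,1,1,1,1,1,1,1,1,1,1,1,1,1,1,2).

From H_k ≅ ker(∂_k) / im(∂_{k+1}) we obtain:

  H_0: rank C_0 − rank ∂_1 = 9 − 8 = 1, and the invariant factors of ∂_1 are all 1, so H_0 = Z.
  H_1: rank ker ∂_1 − rank ∂_2 = (27 − 8) − 18 = 1, and ∂_2 has invariant factor 2 > 1, so H_1 = Z ⊕ Z_2.
  H_2: rank ker ∂_2 − rank ∂_3 = (18 − 18) − 0 = 0, and there is no ∂_3, so H_2 = 0.

As a check, the Euler characteristic is 9 − 27 + 18 = 0, which agrees with 1 − 1 + 0 = 0.
(K is a triangulation of the Klein bottle.)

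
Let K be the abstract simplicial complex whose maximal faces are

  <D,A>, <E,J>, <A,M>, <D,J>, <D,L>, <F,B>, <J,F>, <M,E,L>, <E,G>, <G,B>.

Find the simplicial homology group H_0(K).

Order the vertices as A < B < D < E < F < G < J < L < M. Listing each simplex with vertices in this order, K has dimension 2 with simplices:

  0-simplices (9): A, B, D, E, F, G, J, L, M
  1-simplices (12): AD, AM, BF, BG, DJ, DL, EG, EJ, EL, EM, FJ, LM
  2-simplices (1): ELM

Hence C_0 ≅ Z^9, C_1 ≅ Z^12, C_2 ≅ Z^1.

Boundary ∂_1: C_1 → C_0 maps an edge to its endpoints' difference, ∂[p,q] = q − p. For instance
  ∂DL = L − D.
As a 9×12 matrix over Z this has rank 8, with invariant factors (1,1,1,1,1,1,1,1).

Boundary ∂_2: C_2 → C_1 sends each 2-simplex [p,q,r] to [q,r] − [p,r] + [p,q]. For instance
  ∂ELM = LM − EM + EL.
As a 12×1 matrix over Z this has rank 1, with invariant factors (1).

Now H_k = ker ∂_k / im ∂_{k+1}, so:

  H_0: rank C_0 − rank ∂_1 = 9 − 8 = 1, and the invariant factors of ∂_1 are all 1, so H_0 ≅ Z.

H_0 = Z.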